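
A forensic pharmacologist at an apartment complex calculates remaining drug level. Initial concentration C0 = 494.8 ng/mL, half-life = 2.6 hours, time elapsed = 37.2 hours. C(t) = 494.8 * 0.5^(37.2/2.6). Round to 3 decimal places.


Drug concentration decay:
Number of half-lives = t / t_half = 37.2 / 2.6 = 14.307692
Decay factor = 0.5^14.307692 = 0.00004931
C(t) = 494.8 * 0.00004931 = 0.024 ng/mL

0.024


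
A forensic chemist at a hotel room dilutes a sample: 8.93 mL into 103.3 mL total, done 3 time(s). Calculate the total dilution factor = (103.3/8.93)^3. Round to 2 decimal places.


Dilution factor calculation:
Single dilution = V_total / V_sample = 103.3 / 8.93 ≈ 11.567749
Number of dilutions = 3
Total DF = (103.3 / 8.93)^3 (full precision, rounded at the end) = 1547.91

1547.91


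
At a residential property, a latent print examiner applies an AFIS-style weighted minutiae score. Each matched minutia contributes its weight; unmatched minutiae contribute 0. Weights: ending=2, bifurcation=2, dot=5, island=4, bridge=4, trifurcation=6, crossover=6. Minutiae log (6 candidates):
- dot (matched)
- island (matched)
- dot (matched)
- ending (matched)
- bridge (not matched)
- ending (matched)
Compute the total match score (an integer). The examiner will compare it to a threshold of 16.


Weighted minutiae match score:
  dot: matched, +5 (running total 5)
  island: matched, +4 (running total 9)
  dot: matched, +5 (running total 14)
  ending: matched, +2 (running total 16)
  bridge: not matched, +0
  ending: matched, +2 (running total 18)
Total score = 18
Threshold = 16; verdict = identification

18


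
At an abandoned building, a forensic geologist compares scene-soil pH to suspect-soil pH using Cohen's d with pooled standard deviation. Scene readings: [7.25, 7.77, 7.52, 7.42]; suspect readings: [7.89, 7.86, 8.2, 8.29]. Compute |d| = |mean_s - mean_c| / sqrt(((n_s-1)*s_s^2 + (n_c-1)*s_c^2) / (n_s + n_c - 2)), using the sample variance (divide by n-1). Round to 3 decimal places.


Pooled-variance Cohen's d for soil pH comparison:
Scene mean = 29.96 / 4 = 7.49
Suspect mean = 32.24 / 4 = 8.06
Scene sample variance s_s^2 = 0.047267
Suspect sample variance s_c^2 = 0.047133
Pooled variance = ((n_s-1)*s_s^2 + (n_c-1)*s_c^2) / (n_s + n_c - 2) = 0.0472
Pooled SD = sqrt(0.0472) = 0.217256
Mean difference = -0.57
|d| = |-0.57| / 0.217256 = 2.624

2.624


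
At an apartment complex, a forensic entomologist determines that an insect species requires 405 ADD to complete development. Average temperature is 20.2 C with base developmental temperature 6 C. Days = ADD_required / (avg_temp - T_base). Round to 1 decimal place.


Insect development time:
Effective temperature = avg_temp - T_base = 20.2 - 6 = 14.2 C
Days = ADD / effective_temp = 405 / 14.2 = 28.5 days

28.5


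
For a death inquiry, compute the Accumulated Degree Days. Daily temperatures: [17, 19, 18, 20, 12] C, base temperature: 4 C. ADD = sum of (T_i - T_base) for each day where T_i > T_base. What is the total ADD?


Computing ADD day by day:
Day 1: max(0, 17 - 4) = 13
Day 2: max(0, 19 - 4) = 15
Day 3: max(0, 18 - 4) = 14
Day 4: max(0, 20 - 4) = 16
Day 5: max(0, 12 - 4) = 8
Total ADD = 66

66


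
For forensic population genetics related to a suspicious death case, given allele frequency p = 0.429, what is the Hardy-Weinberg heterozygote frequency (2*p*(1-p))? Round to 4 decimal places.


Hardy-Weinberg heterozygote frequency:
q = 1 - p = 1 - 0.429 = 0.571
2pq = 2 * 0.429 * 0.571 = 0.4899

0.4899


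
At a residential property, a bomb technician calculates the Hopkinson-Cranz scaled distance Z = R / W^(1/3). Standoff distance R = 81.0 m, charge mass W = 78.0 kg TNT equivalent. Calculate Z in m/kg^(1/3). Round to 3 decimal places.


Scaled distance calculation:
W^(1/3) = 78.0^(1/3) = 4.272659
Z = R / W^(1/3) = 81.0 / 4.272659
Z = 18.958 m/kg^(1/3)

18.958


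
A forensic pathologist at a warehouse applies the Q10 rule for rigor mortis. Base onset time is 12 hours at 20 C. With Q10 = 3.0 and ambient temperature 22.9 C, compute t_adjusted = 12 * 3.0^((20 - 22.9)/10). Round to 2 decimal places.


Rigor mortis time adjustment:
Exponent = (T_ref - T_actual) / 10 = (20 - 22.9) / 10 = -0.29
Q10 factor = 3.0^-0.29 = 0.72717
t_adjusted = 12 * 0.72717 = 8.73 hours

8.73


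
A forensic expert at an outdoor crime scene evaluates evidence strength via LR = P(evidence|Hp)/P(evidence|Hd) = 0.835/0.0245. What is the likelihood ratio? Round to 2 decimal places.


Likelihood ratio calculation:
LR = P(E|Hp) / P(E|Hd)
LR = 0.835 / 0.0245
LR = 34.08

34.08


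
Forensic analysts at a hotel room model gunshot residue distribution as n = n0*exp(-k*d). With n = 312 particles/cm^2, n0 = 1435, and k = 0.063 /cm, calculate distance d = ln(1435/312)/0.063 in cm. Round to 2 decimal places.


GSR distance calculation:
n0/n = 1435 / 312 = 4.599359
ln(n0/n) = 1.525917
d = 1.525917 / 0.063 = 24.22 cm

24.22


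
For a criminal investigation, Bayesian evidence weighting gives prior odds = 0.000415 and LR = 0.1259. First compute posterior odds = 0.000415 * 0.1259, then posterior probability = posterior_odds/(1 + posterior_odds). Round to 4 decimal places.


Bayesian evidence evaluation:
Posterior odds = prior_odds * LR = 0.000415 * 0.1259 = 0.0000522485
Posterior probability = posterior_odds / (1 + posterior_odds)
= 0.0000522485 / (1 + 0.0000522485)
= 0.0000522485 / 1.0000522485
= 0.0001

0.0001


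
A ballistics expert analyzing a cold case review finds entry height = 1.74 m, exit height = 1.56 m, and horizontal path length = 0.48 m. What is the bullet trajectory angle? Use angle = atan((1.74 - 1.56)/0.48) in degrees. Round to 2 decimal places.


Bullet trajectory angle:
Height difference = 1.74 - 1.56 = 0.18 m
angle = atan(0.18 / 0.48)
angle = atan(0.375)
angle = 20.56 degrees

20.56


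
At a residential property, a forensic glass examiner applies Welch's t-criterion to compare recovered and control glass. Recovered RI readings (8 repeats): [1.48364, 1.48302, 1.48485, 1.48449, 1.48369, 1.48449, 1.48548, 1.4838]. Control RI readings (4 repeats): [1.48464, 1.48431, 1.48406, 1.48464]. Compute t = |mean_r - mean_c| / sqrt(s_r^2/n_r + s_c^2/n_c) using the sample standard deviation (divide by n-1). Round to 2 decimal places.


Welch's t-criterion for glass RI comparison:
Recovered mean = sum / n_r = 11.87346 / 8 = 1.4841825
Control mean = sum / n_c = 5.93765 / 4 = 1.4844125
Recovered sample variance s_r^2 = 6.21821e-07
Control sample variance s_c^2 = 7.9425e-08
Welch SE (unpooled) = sqrt(s_r^2/n_r + s_c^2/n_c) = sqrt(7.77277e-08 + 1.98563e-08) = sqrt(9.7584e-08) = 0.000312384
|mean_r - mean_c| = 0.00023
t = 0.00023 / 0.000312384 = 0.74

0.74


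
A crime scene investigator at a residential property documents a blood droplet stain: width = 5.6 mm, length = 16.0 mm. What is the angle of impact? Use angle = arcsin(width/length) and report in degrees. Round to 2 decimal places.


Blood spatter impact angle calculation:
width / length = 5.6 / 16.0 = 0.35
angle = arcsin(0.35)
angle = 20.49 degrees

20.49


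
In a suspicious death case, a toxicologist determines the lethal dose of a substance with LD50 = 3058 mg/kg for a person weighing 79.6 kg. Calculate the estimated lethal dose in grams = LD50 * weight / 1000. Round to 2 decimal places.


Lethal dose calculation:
Lethal dose = LD50 * body_weight / 1000
= 3058 * 79.6 / 1000
= 243416.8 / 1000
= 243.42 g

243.42


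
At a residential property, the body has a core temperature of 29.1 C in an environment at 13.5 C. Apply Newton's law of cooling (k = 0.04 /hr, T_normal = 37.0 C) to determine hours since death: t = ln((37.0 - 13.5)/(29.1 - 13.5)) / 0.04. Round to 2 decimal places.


Using Newton's law of cooling:
t = ln((T_normal - T_ambient) / (T_body - T_ambient)) / k
T_normal - T_ambient = 23.5
T_body - T_ambient = 15.6
Ratio = 1.50641
ln(ratio) = 0.409729
t = 0.409729 / 0.04 = 10.24 hours

10.24


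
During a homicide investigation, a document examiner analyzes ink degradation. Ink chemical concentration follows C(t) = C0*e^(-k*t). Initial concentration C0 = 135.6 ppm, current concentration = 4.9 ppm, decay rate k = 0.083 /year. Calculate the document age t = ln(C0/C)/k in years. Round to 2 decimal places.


Document age estimation:
C0/C = 135.6 / 4.9 = 27.673469
ln(C0/C) = 3.320474
t = 3.320474 / 0.083 = 40.01 years

40.01


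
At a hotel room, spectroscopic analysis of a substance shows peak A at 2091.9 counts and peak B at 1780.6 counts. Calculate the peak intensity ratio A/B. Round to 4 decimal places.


Spectral peak ratio:
Peak A = 2091.9 counts
Peak B = 1780.6 counts
Ratio = 2091.9 / 1780.6 = 1.1748

1.1748


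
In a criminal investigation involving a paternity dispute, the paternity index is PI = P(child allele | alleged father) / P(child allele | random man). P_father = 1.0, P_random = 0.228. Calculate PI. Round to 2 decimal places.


Paternity Index calculation:
PI = P(allele|father) / P(allele|random)
PI = 1.0 / 0.228
PI = 4.39

4.39


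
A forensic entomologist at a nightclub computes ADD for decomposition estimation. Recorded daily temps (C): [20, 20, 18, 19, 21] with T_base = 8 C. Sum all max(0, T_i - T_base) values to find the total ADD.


Computing ADD day by day:
Day 1: max(0, 20 - 8) = 12
Day 2: max(0, 20 - 8) = 12
Day 3: max(0, 18 - 8) = 10
Day 4: max(0, 19 - 8) = 11
Day 5: max(0, 21 - 8) = 13
Total ADD = 58

58


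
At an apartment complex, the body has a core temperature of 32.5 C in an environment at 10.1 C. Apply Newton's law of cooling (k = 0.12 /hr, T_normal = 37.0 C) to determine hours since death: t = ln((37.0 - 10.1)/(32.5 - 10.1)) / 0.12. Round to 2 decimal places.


Using Newton's law of cooling:
t = ln((T_normal - T_ambient) / (T_body - T_ambient)) / k
T_normal - T_ambient = 26.9
T_body - T_ambient = 22.4
Ratio = 1.200893
ln(ratio) = 0.183065
t = 0.183065 / 0.12 = 1.53 hours

1.53


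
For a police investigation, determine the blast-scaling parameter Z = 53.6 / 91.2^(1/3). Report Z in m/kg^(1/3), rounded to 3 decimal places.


Scaled distance calculation:
W^(1/3) = 91.2^(1/3) = 4.501234
Z = R / W^(1/3) = 53.6 / 4.501234
Z = 11.908 m/kg^(1/3)

11.908


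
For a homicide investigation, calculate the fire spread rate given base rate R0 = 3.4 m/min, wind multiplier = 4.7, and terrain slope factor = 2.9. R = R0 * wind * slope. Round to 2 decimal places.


Fire spread rate calculation:
R = R0 * wind_factor * slope_factor
= 3.4 * 4.7 * 2.9
= 15.98 * 2.9
= 46.34 m/min

46.34


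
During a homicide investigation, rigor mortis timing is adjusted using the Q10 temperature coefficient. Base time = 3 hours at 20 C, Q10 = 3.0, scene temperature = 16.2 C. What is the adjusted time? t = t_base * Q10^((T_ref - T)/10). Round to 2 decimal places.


Rigor mortis time adjustment:
Exponent = (T_ref - T_actual) / 10 = (20 - 16.2) / 10 = 0.38
Q10 factor = 3.0^0.38 = 1.51812
t_adjusted = 3 * 1.51812 = 4.55 hours

4.55


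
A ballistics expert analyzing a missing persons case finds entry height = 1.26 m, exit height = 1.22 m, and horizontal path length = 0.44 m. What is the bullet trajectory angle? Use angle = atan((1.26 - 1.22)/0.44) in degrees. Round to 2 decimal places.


Bullet trajectory angle:
Height difference = 1.26 - 1.22 = 0.04 m
angle = atan(0.04 / 0.44)
angle = atan(0.090909)
angle = 5.19 degrees

5.19


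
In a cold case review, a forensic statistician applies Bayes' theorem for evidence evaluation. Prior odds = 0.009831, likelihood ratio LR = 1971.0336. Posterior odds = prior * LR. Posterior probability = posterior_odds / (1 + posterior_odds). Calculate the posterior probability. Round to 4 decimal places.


Bayesian evidence evaluation:
Posterior odds = prior_odds * LR = 0.009831 * 1971.0336 = 19.37723
Posterior probability = posterior_odds / (1 + posterior_odds)
= 19.37723 / (1 + 19.37723)
= 19.37723 / 20.37723
= 0.9509

0.9509


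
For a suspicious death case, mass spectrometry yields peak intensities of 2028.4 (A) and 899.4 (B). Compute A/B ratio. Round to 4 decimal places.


Spectral peak ratio:
Peak A = 2028.4 counts
Peak B = 899.4 counts
Ratio = 2028.4 / 899.4 = 2.2553

2.2553


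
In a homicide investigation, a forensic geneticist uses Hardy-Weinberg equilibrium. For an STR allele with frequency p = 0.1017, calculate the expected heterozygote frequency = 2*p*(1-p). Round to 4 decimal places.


Hardy-Weinberg heterozygote frequency:
q = 1 - p = 1 - 0.1017 = 0.8983
2pq = 2 * 0.1017 * 0.8983 = 0.1827

0.1827


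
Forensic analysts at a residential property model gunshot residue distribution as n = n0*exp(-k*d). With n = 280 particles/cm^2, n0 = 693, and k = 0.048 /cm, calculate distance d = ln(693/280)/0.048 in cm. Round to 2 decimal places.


GSR distance calculation:
n0/n = 693 / 280 = 2.475
ln(n0/n) = 0.90624
d = 0.90624 / 0.048 = 18.88 cm

18.88


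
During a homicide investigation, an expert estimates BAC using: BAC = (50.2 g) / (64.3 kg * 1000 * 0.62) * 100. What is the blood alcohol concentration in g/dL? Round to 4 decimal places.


Applying the Widmark formula:
BAC = (dose_g / (body_wt * 1000 * r)) * 100
Denominator = 64.3 * 1000 * 0.62 = 39866
BAC = (50.2 / 39866) * 100
BAC = 0.1259 g/dL

0.1259


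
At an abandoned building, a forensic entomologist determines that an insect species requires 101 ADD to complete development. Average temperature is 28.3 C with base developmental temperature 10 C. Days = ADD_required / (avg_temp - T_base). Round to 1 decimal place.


Insect development time:
Effective temperature = avg_temp - T_base = 28.3 - 10 = 18.3 C
Days = ADD / effective_temp = 101 / 18.3 = 5.5 days

5.5


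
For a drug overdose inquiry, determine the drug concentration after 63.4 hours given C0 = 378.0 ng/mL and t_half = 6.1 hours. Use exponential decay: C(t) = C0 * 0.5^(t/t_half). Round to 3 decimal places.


Drug concentration decay:
Number of half-lives = t / t_half = 63.4 / 6.1 = 10.393443
Decay factor = 0.5^10.393443 = 0.00074347
C(t) = 378.0 * 0.00074347 = 0.281 ng/mL

0.281


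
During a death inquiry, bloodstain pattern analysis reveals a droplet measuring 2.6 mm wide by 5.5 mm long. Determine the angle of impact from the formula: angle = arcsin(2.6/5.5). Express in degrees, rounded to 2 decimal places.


Blood spatter impact angle calculation:
width / length = 2.6 / 5.5 = 0.472727
angle = arcsin(0.472727)
angle = 28.21 degrees

28.21


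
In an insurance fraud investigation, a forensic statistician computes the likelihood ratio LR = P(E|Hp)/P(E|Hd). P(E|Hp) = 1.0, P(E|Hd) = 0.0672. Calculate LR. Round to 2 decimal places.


Likelihood ratio calculation:
LR = P(E|Hp) / P(E|Hd)
LR = 1.0 / 0.0672
LR = 14.88

14.88


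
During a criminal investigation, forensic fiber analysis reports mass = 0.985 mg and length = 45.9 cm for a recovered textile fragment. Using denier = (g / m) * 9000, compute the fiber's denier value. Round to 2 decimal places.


Denier calculation:
Mass in grams = 0.985 mg / 1000 = 0.000985 g
Length in meters = 45.9 cm / 100 = 0.459 m
Linear density = mass / length = 0.000985 / 0.459 = 0.00214597 g/m
Denier = (g/m) * 9000 = 0.00214597 * 9000 = 19.31

19.31


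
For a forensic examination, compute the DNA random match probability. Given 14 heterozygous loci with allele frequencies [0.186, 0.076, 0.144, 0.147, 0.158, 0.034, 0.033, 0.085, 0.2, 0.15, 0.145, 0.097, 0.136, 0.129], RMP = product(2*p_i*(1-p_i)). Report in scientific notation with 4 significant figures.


Computing RMP for 14 loci:
Locus 1: 2 * 0.186 * 0.814 = 0.302808
Locus 2: 2 * 0.076 * 0.924 = 0.140448
Locus 3: 2 * 0.144 * 0.856 = 0.246528
Locus 4: 2 * 0.147 * 0.853 = 0.250782
Locus 5: 2 * 0.158 * 0.842 = 0.266072
Locus 6: 2 * 0.034 * 0.966 = 0.065688
Locus 7: 2 * 0.033 * 0.967 = 0.063822
Locus 8: 2 * 0.085 * 0.915 = 0.15555
Locus 9: 2 * 0.2 * 0.8 = 0.32
Locus 10: 2 * 0.15 * 0.85 = 0.255
Locus 11: 2 * 0.145 * 0.855 = 0.24795
Locus 12: 2 * 0.097 * 0.903 = 0.175182
Locus 13: 2 * 0.136 * 0.864 = 0.235008
Locus 14: 2 * 0.129 * 0.871 = 0.224718
RMP = 8.540e-11

8.540e-11


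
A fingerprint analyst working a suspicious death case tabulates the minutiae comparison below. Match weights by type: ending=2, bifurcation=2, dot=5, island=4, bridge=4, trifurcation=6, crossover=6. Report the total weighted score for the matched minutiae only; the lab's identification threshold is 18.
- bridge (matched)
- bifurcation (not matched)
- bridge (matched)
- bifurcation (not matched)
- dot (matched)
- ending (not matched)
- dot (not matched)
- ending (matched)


Weighted minutiae match score:
  bridge: matched, +4 (running total 4)
  bifurcation: not matched, +0
  bridge: matched, +4 (running total 8)
  bifurcation: not matched, +0
  dot: matched, +5 (running total 13)
  ending: not matched, +0
  dot: not matched, +0
  ending: matched, +2 (running total 15)
Total score = 15
Threshold = 18; verdict = inconclusive

15


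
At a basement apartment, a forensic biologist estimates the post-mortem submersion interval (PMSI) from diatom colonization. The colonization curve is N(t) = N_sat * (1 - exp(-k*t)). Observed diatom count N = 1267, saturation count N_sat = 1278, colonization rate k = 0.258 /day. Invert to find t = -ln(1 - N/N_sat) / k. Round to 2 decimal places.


PMSI from diatom colonization curve:
N / N_sat = 1267 / 1278 = 0.991393
1 - N/N_sat = 0.008607
ln(1 - N/N_sat) = -4.755179
t = -ln(1 - N/N_sat) / k = -(-4.755179) / 0.258 = 18.43 days

18.43


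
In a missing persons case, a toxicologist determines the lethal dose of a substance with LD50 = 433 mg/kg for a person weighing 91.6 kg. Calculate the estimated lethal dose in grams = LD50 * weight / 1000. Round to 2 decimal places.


Lethal dose calculation:
Lethal dose = LD50 * body_weight / 1000
= 433 * 91.6 / 1000
= 39662.8 / 1000
= 39.66 g

39.66


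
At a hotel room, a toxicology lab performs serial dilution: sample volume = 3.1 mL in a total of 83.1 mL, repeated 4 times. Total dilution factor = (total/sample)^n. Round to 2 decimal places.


Dilution factor calculation:
Single dilution = V_total / V_sample = 83.1 / 3.1 ≈ 26.806452
Number of dilutions = 4
Total DF = (83.1 / 3.1)^4 (full precision, rounded at the end) = 516365.62

516365.62


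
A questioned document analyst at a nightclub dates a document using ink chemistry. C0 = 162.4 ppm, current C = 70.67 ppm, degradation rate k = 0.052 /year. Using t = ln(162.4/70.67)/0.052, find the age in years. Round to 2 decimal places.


Document age estimation:
C0/C = 162.4 / 70.67 = 2.298005
ln(C0/C) = 0.832041
t = 0.832041 / 0.052 = 16.00 years

16.00


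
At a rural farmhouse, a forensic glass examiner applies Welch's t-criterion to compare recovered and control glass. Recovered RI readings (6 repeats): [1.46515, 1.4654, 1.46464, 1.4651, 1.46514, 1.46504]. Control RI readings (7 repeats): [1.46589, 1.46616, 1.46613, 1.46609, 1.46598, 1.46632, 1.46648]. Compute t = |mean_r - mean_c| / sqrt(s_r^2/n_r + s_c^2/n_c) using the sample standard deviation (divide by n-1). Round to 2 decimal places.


Welch's t-criterion for glass RI comparison:
Recovered mean = sum / n_r = 8.79047 / 6 = 1.4650783
Control mean = sum / n_c = 10.26305 / 7 = 1.46615
Recovered sample variance s_r^2 = 6.12967e-08
Control sample variance s_c^2 = 3.97333e-08
Welch SE (unpooled) = sqrt(s_r^2/n_r + s_c^2/n_c) = sqrt(1.02161e-08 + 5.67619e-09) = sqrt(1.58923e-08) = 0.000126065
|mean_r - mean_c| = 0.00107167
t = 0.00107167 / 0.000126065 = 8.50

8.50


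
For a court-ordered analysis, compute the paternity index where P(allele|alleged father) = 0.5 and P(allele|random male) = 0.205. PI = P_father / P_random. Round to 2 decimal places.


Paternity Index calculation:
PI = P(allele|father) / P(allele|random)
PI = 0.5 / 0.205
PI = 2.44

2.44


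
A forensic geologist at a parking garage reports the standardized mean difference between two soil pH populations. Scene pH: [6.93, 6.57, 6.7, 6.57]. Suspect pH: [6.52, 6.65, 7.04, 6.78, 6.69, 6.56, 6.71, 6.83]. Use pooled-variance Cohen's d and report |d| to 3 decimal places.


Pooled-variance Cohen's d for soil pH comparison:
Scene mean = 26.77 / 4 = 6.6925
Suspect mean = 53.78 / 8 = 6.7225
Scene sample variance s_s^2 = 0.028825
Suspect sample variance s_c^2 = 0.027079
Pooled variance = ((n_s-1)*s_s^2 + (n_c-1)*s_c^2) / (n_s + n_c - 2) = 0.027603
Pooled SD = sqrt(0.027603) = 0.166142
Mean difference = -0.03
|d| = |-0.03| / 0.166142 = 0.181

0.181


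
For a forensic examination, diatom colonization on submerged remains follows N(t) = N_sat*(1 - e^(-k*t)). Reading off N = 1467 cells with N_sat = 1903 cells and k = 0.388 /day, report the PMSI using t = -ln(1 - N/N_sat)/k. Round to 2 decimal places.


PMSI from diatom colonization curve:
N / N_sat = 1467 / 1903 = 0.770888
1 - N/N_sat = 0.229112
ln(1 - N/N_sat) = -1.473544
t = -ln(1 - N/N_sat) / k = -(-1.473544) / 0.388 = 3.80 days

3.80


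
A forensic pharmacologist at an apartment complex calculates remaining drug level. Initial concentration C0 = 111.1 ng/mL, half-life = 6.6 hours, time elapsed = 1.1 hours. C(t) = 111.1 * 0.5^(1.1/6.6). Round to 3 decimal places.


Drug concentration decay:
Number of half-lives = t / t_half = 1.1 / 6.6 = 0.166667
Decay factor = 0.5^0.166667 = 0.89089851
C(t) = 111.1 * 0.89089851 = 98.979 ng/mL

98.979


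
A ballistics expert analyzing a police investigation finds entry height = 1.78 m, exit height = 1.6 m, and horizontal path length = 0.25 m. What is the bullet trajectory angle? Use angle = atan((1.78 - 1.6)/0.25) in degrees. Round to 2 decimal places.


Bullet trajectory angle:
Height difference = 1.78 - 1.6 = 0.18 m
angle = atan(0.18 / 0.25)
angle = atan(0.72)
angle = 35.75 degrees

35.75


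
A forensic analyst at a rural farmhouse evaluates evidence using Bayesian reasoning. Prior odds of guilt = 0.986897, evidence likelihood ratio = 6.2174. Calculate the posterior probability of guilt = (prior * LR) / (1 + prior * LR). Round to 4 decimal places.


Bayesian evidence evaluation:
Posterior odds = prior_odds * LR = 0.986897 * 6.2174 = 6.135933
Posterior probability = posterior_odds / (1 + posterior_odds)
= 6.135933 / (1 + 6.135933)
= 6.135933 / 7.135933
= 0.8599

0.8599


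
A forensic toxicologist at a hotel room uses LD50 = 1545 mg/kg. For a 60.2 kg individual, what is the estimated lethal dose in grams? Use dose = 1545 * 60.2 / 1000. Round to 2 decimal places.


Lethal dose calculation:
Lethal dose = LD50 * body_weight / 1000
= 1545 * 60.2 / 1000
= 93009 / 1000
= 93.01 g

93.01


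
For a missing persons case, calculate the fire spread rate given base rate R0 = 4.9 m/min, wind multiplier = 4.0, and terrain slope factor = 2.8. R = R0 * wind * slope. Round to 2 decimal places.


Fire spread rate calculation:
R = R0 * wind_factor * slope_factor
= 4.9 * 4.0 * 2.8
= 19.6 * 2.8
= 54.88 m/min

54.88


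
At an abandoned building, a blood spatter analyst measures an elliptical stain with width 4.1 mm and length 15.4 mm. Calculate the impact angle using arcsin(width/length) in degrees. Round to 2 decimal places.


Blood spatter impact angle calculation:
width / length = 4.1 / 15.4 = 0.266234
angle = arcsin(0.266234)
angle = 15.44 degrees

15.44


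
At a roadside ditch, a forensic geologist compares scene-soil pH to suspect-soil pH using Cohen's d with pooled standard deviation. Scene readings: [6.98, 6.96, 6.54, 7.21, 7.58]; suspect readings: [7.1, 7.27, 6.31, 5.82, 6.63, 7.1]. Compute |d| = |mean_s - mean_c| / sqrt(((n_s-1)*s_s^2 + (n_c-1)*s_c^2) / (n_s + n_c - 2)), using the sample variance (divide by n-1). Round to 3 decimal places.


Pooled-variance Cohen's d for soil pH comparison:
Scene mean = 35.27 / 5 = 7.054
Suspect mean = 40.23 / 6 = 6.705
Scene sample variance s_s^2 = 0.14488
Suspect sample variance s_c^2 = 0.31523
Pooled variance = ((n_s-1)*s_s^2 + (n_c-1)*s_c^2) / (n_s + n_c - 2) = 0.239519
Pooled SD = sqrt(0.239519) = 0.489407
Mean difference = 0.349
|d| = |0.349| / 0.489407 = 0.713

0.713


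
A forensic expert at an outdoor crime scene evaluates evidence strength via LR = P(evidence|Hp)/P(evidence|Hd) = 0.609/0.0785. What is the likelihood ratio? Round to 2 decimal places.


Likelihood ratio calculation:
LR = P(E|Hp) / P(E|Hd)
LR = 0.609 / 0.0785
LR = 7.76

7.76


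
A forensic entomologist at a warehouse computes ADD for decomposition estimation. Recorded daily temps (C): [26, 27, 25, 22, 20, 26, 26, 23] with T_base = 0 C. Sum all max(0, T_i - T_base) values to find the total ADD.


Computing ADD day by day:
Day 1: max(0, 26 - 0) = 26
Day 2: max(0, 27 - 0) = 27
Day 3: max(0, 25 - 0) = 25
Day 4: max(0, 22 - 0) = 22
Day 5: max(0, 20 - 0) = 20
Day 6: max(0, 26 - 0) = 26
Day 7: max(0, 26 - 0) = 26
Day 8: max(0, 23 - 0) = 23
Total ADD = 195

195


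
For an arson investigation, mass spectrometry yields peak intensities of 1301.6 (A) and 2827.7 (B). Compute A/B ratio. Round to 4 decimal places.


Spectral peak ratio:
Peak A = 1301.6 counts
Peak B = 2827.7 counts
Ratio = 1301.6 / 2827.7 = 0.4603

0.4603


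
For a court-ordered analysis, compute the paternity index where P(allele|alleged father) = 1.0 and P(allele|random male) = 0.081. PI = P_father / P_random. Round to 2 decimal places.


Paternity Index calculation:
PI = P(allele|father) / P(allele|random)
PI = 1.0 / 0.081
PI = 12.35

12.35


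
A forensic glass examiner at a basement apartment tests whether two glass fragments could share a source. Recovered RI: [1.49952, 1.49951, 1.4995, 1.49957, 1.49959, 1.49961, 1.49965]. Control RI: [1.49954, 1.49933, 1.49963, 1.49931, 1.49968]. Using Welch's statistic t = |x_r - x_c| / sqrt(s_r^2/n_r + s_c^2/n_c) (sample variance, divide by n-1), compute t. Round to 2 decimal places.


Welch's t-criterion for glass RI comparison:
Recovered mean = sum / n_r = 10.49695 / 7 = 1.4995643
Control mean = sum / n_c = 7.49749 / 5 = 1.499498
Recovered sample variance s_r^2 = 3.19524e-09
Control sample variance s_c^2 = 2.897e-08
Welch SE (unpooled) = sqrt(s_r^2/n_r + s_c^2/n_c) = sqrt(4.56463e-10 + 5.794e-09) = sqrt(6.25046e-09) = 7.90599e-05
|mean_r - mean_c| = 6.62857e-05
t = 6.62857e-05 / 7.90599e-05 = 0.84

0.84


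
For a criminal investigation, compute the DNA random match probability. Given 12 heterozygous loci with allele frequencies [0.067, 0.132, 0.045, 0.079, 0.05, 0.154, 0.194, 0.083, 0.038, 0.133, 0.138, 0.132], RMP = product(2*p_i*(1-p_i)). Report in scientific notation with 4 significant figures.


Computing RMP for 12 loci:
Locus 1: 2 * 0.067 * 0.933 = 0.125022
Locus 2: 2 * 0.132 * 0.868 = 0.229152
Locus 3: 2 * 0.045 * 0.955 = 0.08595
Locus 4: 2 * 0.079 * 0.921 = 0.145518
Locus 5: 2 * 0.05 * 0.95 = 0.095
Locus 6: 2 * 0.154 * 0.846 = 0.260568
Locus 7: 2 * 0.194 * 0.806 = 0.312728
Locus 8: 2 * 0.083 * 0.917 = 0.152222
Locus 9: 2 * 0.038 * 0.962 = 0.073112
Locus 10: 2 * 0.133 * 0.867 = 0.230622
Locus 11: 2 * 0.138 * 0.862 = 0.237912
Locus 12: 2 * 0.132 * 0.868 = 0.229152
RMP = 3.881e-10

3.881e-10


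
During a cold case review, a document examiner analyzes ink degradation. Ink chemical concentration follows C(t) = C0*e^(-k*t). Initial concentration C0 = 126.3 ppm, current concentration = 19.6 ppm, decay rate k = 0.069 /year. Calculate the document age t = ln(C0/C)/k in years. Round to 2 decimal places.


Document age estimation:
C0/C = 126.3 / 19.6 = 6.443878
ln(C0/C) = 1.863131
t = 1.863131 / 0.069 = 27.00 years

27.00


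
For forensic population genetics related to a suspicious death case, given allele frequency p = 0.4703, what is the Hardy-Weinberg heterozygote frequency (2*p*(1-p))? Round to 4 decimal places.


Hardy-Weinberg heterozygote frequency:
q = 1 - p = 1 - 0.4703 = 0.5297
2pq = 2 * 0.4703 * 0.5297 = 0.4982

0.4982


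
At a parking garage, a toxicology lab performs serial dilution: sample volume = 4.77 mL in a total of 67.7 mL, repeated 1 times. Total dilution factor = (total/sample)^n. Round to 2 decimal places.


Dilution factor calculation:
Single dilution = V_total / V_sample = 67.7 / 4.77 ≈ 14.192872
Number of dilutions = 1
Total DF = (67.7 / 4.77)^1 (full precision, rounded at the end) = 14.19

14.19


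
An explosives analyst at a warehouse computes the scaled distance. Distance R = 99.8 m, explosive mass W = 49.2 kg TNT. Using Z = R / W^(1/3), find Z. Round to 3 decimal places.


Scaled distance calculation:
W^(1/3) = 49.2^(1/3) = 3.664278
Z = R / W^(1/3) = 99.8 / 3.664278
Z = 27.236 m/kg^(1/3)

27.236


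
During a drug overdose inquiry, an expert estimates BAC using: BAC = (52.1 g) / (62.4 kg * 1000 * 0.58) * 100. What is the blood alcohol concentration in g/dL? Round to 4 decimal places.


Applying the Widmark formula:
BAC = (dose_g / (body_wt * 1000 * r)) * 100
Denominator = 62.4 * 1000 * 0.58 = 36192
BAC = (52.1 / 36192) * 100
BAC = 0.1440 g/dL

0.1440


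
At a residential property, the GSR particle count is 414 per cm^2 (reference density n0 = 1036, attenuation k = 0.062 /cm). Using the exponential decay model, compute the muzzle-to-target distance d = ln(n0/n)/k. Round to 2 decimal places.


GSR distance calculation:
n0/n = 1036 / 414 = 2.502415
ln(n0/n) = 0.917256
d = 0.917256 / 0.062 = 14.79 cm

14.79


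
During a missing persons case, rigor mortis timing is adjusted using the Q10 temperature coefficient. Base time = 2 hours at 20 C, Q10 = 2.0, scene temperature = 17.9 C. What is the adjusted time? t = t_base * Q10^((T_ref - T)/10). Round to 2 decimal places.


Rigor mortis time adjustment:
Exponent = (T_ref - T_actual) / 10 = (20 - 17.9) / 10 = 0.21
Q10 factor = 2.0^0.21 = 1.15669
t_adjusted = 2 * 1.15669 = 2.31 hours

2.31


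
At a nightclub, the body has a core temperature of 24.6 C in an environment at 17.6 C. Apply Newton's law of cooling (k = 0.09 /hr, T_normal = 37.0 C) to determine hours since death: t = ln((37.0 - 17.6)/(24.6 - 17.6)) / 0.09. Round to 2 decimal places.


Using Newton's law of cooling:
t = ln((T_normal - T_ambient) / (T_body - T_ambient)) / k
T_normal - T_ambient = 19.4
T_body - T_ambient = 7.0
Ratio = 2.771429
ln(ratio) = 1.019363
t = 1.019363 / 0.09 = 11.33 hours

11.33


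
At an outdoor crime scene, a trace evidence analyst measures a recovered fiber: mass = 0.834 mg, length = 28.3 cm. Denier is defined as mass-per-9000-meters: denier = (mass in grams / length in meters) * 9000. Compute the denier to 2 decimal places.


Denier calculation:
Mass in grams = 0.834 mg / 1000 = 0.000834 g
Length in meters = 28.3 cm / 100 = 0.283 m
Linear density = mass / length = 0.000834 / 0.283 = 0.002947 g/m
Denier = (g/m) * 9000 = 0.002947 * 9000 = 26.52

26.52


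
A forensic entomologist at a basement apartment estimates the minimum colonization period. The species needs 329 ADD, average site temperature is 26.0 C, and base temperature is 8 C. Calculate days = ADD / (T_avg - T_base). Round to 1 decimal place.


Insect development time:
Effective temperature = avg_temp - T_base = 26.0 - 8 = 18.0 C
Days = ADD / effective_temp = 329 / 18.0 = 18.3 days

18.3


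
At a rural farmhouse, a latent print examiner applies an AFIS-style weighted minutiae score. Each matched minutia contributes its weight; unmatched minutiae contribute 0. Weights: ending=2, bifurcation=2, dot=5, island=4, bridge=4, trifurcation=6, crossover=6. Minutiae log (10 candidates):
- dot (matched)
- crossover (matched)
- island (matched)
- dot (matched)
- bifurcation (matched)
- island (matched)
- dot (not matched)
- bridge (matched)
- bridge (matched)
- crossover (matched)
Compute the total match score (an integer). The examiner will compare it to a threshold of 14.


Weighted minutiae match score:
  dot: matched, +5 (running total 5)
  crossover: matched, +6 (running total 11)
  island: matched, +4 (running total 15)
  dot: matched, +5 (running total 20)
  bifurcation: matched, +2 (running total 22)
  island: matched, +4 (running total 26)
  dot: not matched, +0
  bridge: matched, +4 (running total 30)
  bridge: matched, +4 (running total 34)
  crossover: matched, +6 (running total 40)
Total score = 40
Threshold = 14; verdict = identification

40


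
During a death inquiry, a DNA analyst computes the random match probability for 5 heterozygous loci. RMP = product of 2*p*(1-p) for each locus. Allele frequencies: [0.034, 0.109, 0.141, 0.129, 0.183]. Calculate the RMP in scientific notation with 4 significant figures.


Computing RMP for 5 loci:
Locus 1: 2 * 0.034 * 0.966 = 0.065688
Locus 2: 2 * 0.109 * 0.891 = 0.194238
Locus 3: 2 * 0.141 * 0.859 = 0.242238
Locus 4: 2 * 0.129 * 0.871 = 0.224718
Locus 5: 2 * 0.183 * 0.817 = 0.299022
RMP = 2.077e-04

2.077e-04


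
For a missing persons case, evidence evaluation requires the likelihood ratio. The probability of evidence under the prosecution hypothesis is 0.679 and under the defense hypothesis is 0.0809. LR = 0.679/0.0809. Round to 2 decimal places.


Likelihood ratio calculation:
LR = P(E|Hp) / P(E|Hd)
LR = 0.679 / 0.0809
LR = 8.39

8.39


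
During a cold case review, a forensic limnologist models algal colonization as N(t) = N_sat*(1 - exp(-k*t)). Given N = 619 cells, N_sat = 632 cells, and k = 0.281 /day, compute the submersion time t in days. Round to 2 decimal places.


PMSI from diatom colonization curve:
N / N_sat = 619 / 632 = 0.97943
1 - N/N_sat = 0.02057
ln(1 - N/N_sat) = -3.883922
t = -ln(1 - N/N_sat) / k = -(-3.883922) / 0.281 = 13.82 days

13.82


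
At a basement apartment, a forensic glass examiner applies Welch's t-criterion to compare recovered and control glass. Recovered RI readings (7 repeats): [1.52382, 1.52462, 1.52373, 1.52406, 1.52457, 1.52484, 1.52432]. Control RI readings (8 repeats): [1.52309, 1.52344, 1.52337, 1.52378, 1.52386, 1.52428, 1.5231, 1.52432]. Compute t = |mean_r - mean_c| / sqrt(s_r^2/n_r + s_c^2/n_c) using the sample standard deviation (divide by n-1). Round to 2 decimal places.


Welch's t-criterion for glass RI comparison:
Recovered mean = sum / n_r = 10.66996 / 7 = 1.52428
Control mean = sum / n_c = 12.18924 / 8 = 1.523655
Recovered sample variance s_r^2 = 1.79567e-07
Control sample variance s_c^2 = 2.35029e-07
Welch SE (unpooled) = sqrt(s_r^2/n_r + s_c^2/n_c) = sqrt(2.56524e-08 + 2.93786e-08) = sqrt(5.5031e-08) = 0.000234587
|mean_r - mean_c| = 0.000625
t = 0.000625 / 0.000234587 = 2.66

2.66


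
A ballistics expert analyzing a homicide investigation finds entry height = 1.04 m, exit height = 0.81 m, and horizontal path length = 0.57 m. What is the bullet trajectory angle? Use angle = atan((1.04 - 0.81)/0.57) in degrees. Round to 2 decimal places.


Bullet trajectory angle:
Height difference = 1.04 - 0.81 = 0.23 m
angle = atan(0.23 / 0.57)
angle = atan(0.403509)
angle = 21.97 degrees

21.97


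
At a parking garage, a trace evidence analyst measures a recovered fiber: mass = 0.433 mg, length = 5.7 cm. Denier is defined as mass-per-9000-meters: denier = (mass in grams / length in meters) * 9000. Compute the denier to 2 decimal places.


Denier calculation:
Mass in grams = 0.433 mg / 1000 = 0.000433 g
Length in meters = 5.7 cm / 100 = 0.057 m
Linear density = mass / length = 0.000433 / 0.057 = 0.00759649 g/m
Denier = (g/m) * 9000 = 0.00759649 * 9000 = 68.37

68.37


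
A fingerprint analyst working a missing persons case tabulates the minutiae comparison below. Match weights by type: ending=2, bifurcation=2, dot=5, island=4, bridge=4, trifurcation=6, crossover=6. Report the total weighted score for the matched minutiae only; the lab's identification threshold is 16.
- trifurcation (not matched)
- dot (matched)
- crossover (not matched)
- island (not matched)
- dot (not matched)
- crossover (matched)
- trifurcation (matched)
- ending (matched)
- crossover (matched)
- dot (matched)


Weighted minutiae match score:
  trifurcation: not matched, +0
  dot: matched, +5 (running total 5)
  crossover: not matched, +0
  island: not matched, +0
  dot: not matched, +0
  crossover: matched, +6 (running total 11)
  trifurcation: matched, +6 (running total 17)
  ending: matched, +2 (running total 19)
  crossover: matched, +6 (running total 25)
  dot: matched, +5 (running total 30)
Total score = 30
Threshold = 16; verdict = identification

30


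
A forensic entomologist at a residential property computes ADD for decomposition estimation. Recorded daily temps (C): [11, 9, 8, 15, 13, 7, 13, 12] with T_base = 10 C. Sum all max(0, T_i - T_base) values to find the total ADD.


Computing ADD day by day:
Day 1: max(0, 11 - 10) = 1
Day 2: max(0, 9 - 10) = 0
Day 3: max(0, 8 - 10) = 0
Day 4: max(0, 15 - 10) = 5
Day 5: max(0, 13 - 10) = 3
Day 6: max(0, 7 - 10) = 0
Day 7: max(0, 13 - 10) = 3
Day 8: max(0, 12 - 10) = 2
Total ADD = 14

14


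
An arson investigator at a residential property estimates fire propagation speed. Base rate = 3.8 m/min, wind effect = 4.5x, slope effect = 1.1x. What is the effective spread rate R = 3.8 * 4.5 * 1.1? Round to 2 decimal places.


Fire spread rate calculation:
R = R0 * wind_factor * slope_factor
= 3.8 * 4.5 * 1.1
= 17.1 * 1.1
= 18.81 m/min

18.81


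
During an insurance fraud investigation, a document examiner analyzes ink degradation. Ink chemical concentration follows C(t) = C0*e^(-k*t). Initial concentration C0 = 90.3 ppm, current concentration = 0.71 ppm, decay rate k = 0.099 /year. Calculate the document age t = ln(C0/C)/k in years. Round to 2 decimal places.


Document age estimation:
C0/C = 90.3 / 0.71 = 127.183099
ln(C0/C) = 4.845628
t = 4.845628 / 0.099 = 48.95 years

48.95


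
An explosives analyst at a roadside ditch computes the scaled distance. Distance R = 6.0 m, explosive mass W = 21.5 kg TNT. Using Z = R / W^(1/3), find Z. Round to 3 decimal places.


Scaled distance calculation:
W^(1/3) = 21.5^(1/3) = 2.780649
Z = R / W^(1/3) = 6.0 / 2.780649
Z = 2.158 m/kg^(1/3)

2.158


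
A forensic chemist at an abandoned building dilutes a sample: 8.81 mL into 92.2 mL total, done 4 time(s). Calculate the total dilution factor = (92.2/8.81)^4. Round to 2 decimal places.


Dilution factor calculation:
Single dilution = V_total / V_sample = 92.2 / 8.81 ≈ 10.46538
Number of dilutions = 4
Total DF = (92.2 / 8.81)^4 (full precision, rounded at the end) = 11995.55

11995.55


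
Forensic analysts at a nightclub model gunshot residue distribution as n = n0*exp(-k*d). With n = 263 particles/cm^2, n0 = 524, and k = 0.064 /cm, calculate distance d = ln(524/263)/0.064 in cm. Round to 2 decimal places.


GSR distance calculation:
n0/n = 524 / 263 = 1.992395
ln(n0/n) = 0.689337
d = 0.689337 / 0.064 = 10.77 cm

10.77


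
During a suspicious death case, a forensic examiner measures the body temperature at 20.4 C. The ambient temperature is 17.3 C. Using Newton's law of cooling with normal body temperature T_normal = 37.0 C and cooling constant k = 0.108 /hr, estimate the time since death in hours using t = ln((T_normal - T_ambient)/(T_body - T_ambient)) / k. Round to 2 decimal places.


Using Newton's law of cooling:
t = ln((T_normal - T_ambient) / (T_body - T_ambient)) / k
T_normal - T_ambient = 19.7
T_body - T_ambient = 3.1
Ratio = 6.354839
ln(ratio) = 1.849217
t = 1.849217 / 0.108 = 17.12 hours

17.12


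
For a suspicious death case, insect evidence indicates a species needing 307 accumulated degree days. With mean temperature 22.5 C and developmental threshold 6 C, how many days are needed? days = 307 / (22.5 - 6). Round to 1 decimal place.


Insect development time:
Effective temperature = avg_temp - T_base = 22.5 - 6 = 16.5 C
Days = ADD / effective_temp = 307 / 16.5 = 18.6 days

18.6


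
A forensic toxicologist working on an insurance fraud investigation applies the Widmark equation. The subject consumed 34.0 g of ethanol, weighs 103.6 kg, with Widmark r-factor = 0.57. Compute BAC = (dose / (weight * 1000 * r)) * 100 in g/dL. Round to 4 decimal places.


Applying the Widmark formula:
BAC = (dose_g / (body_wt * 1000 * r)) * 100
Denominator = 103.6 * 1000 * 0.57 = 59052
BAC = (34.0 / 59052) * 100
BAC = 0.0576 g/dL

0.0576


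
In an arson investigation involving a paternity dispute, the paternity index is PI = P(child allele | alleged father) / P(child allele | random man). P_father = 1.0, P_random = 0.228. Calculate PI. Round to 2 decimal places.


Paternity Index calculation:
PI = P(allele|father) / P(allele|random)
PI = 1.0 / 0.228
PI = 4.39

4.39
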